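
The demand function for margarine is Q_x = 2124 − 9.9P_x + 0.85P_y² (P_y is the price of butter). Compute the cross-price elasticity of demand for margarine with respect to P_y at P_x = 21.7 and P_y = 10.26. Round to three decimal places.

0.090

At P_x = 21.7 and P_y = 10.26: Q_x = 1998.647.
∂Q_x/∂P_y = 1.7P_y = 1.7(10.26) = 17.4420.
ε = (∂Q_x/∂P_y)(P_y/Q_x) = 17.4420 × (10.26/1998.647) ≈ 0.090.
ε > 0: substitutes.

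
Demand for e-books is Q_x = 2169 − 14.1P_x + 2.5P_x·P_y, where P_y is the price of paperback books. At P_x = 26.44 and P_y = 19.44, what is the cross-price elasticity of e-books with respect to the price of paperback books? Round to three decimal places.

At P_x = 26.44 and P_y = 19.44: Q_x = 3081.18.
∂Q_x/∂P_y = 2.5P_x = 2.5(26.44) = 66.1000.
ε = (∂Q_x/∂P_y)(P_y/Q_x) = 66.1000 × (19.44/3081.18) ≈ 0.417.
ε > 0: substitutes.

0.417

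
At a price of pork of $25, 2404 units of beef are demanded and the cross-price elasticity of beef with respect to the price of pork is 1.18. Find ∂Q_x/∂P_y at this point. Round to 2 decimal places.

113.47

ε = (∂Q_x/∂P_y)·(P_y/Q_x) ⇒ ∂Q_x/∂P_y = ε·Q_x/P_y = 1.18 × 2404/25 ≈ 113.47.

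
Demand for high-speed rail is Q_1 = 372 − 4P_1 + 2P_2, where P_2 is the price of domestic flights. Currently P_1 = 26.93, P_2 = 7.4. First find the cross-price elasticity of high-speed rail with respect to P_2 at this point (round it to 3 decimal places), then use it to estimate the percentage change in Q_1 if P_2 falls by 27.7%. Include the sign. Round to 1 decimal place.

-1.5%

At P_1 = 26.93, P_2 = 7.4: Q_1 = 279.08.
∂Q_1/∂P_2 = 2.
ε = (∂Q_1/∂P_2)(P_2/Q_1) = 2.0000 × 7.4/279.08 ≈ 0.053.
%ΔQ_1 ≈ ε × %ΔP_2 = 0.053 × (-27.7%) = -1.5%.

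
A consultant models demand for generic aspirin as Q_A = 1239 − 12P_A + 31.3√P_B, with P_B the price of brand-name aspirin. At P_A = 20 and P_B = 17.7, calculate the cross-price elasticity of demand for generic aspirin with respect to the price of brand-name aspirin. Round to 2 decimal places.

At P_A = 20 and P_B = 17.7: Q_A = 1130.683.
∂Q_A/∂P_B = 31.3/(2√P_B) = 31.3/(2√17.7) = 3.7199.
ε = (∂Q_A/∂P_B)(P_B/Q_A) = 3.7199 × (17.7/1130.683) ≈ 0.06.
ε > 0: substitutes.

0.06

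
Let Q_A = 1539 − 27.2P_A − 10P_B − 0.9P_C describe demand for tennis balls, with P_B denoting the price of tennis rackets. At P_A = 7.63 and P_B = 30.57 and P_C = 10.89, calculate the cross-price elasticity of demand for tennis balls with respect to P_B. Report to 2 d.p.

At P_A = 7.63 and P_B = 30.57 and P_C = 10.89: Q_A = 1015.963.
∂Q_A/∂P_B = -10.
ε = (∂Q_A/∂P_B)(P_B/Q_A) = -10 × (30.57/1015.963) ≈ -0.30.
Since ε < 0, tennis balls and tennis rackets are complements.

-0.30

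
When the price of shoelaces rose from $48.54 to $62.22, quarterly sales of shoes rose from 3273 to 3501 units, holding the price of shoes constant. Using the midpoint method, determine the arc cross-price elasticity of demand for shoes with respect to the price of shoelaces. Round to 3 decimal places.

0.273

ΔQ_A = 3501 − 3273 = 228; ΔP_B = 62.22 − 48.54 = 13.68.
Midpoints: Q̄_A = 3387.0, P̄_B = 55.38.
ε = (ΔQ_A/Q̄_A)/(ΔP_B/P̄_B) = (228/3387.0)/(13.68/55.38) ≈ 0.273.
ε > 0: shoes and shoelaces are substitutes.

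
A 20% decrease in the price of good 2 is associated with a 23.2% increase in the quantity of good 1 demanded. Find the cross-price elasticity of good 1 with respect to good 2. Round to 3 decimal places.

-1.160

ε = (%ΔQ of good 1) / (%ΔP of good 2) = (23.2%) / (-20%) ≈ -1.160.
Negative cross-price elasticity: complements.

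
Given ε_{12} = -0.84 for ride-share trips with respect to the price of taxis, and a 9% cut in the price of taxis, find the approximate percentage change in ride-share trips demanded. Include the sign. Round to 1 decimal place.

7.6%

%ΔQ ≈ ε × %ΔP of taxis = -0.84 × (-9%) = 7.6%.
Demand for ride-share trips rises by about 7.6%.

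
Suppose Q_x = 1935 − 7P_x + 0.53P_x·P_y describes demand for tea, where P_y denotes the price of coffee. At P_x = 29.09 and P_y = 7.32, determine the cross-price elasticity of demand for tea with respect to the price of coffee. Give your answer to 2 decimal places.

0.06

At P_x = 29.09 and P_y = 7.32: Q_x = 1844.228.
∂Q_x/∂P_y = 0.53P_x = 0.53(29.09) = 15.4177.
ε = (∂Q_x/∂P_y)(P_y/Q_x) = 15.4177 × (7.32/1844.228) ≈ 0.06.
ε > 0: substitutes.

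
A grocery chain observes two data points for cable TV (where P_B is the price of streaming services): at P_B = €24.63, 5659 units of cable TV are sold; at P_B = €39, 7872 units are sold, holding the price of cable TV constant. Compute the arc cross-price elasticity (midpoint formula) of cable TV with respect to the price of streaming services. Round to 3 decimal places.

ΔQ_A = 7872 − 5659 = 2213; ΔP_B = 39 − 24.63 = 14.37.
Midpoints: Q̄_A = 6765.5, P̄_B = 31.81.
ε = (ΔQ_A/Q̄_A)/(ΔP_B/P̄_B) = (2213/6765.5)/(14.37/31.81) ≈ 0.724.

0.724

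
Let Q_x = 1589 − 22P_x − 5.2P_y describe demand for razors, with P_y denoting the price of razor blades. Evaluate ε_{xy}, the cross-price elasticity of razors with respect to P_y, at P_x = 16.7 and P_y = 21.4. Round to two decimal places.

At P_x = 16.7 and P_y = 21.4: Q_x = 1110.32.
∂Q_x/∂P_y = -5.2.
ε = (∂Q_x/∂P_y)(P_y/Q_x) = -5.2 × (21.4/1110.32) ≈ -0.10.
Since ε < 0, razors and razor blades are complements.

-0.10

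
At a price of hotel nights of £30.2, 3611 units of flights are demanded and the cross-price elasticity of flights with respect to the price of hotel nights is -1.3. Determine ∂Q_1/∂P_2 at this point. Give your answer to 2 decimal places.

-155.44

ε = (∂Q_1/∂P_2)·(P_2/Q_1) ⇒ ∂Q_1/∂P_2 = ε·Q_1/P_2 = -1.3 × 3611/30.2 ≈ -155.44.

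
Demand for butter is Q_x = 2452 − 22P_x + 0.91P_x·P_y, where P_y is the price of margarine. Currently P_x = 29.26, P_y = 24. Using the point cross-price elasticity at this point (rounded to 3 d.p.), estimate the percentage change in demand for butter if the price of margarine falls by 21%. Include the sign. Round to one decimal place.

-5.5%

At P_x = 29.26, P_y = 24: Q_x = 2447.318.
∂Q_x/∂P_y = 0.91P_x = 26.6266.
ε = (∂Q_x/∂P_y)(P_y/Q_x) = 26.6266 × 24/2447.318 ≈ 0.261.
%ΔQ_x ≈ ε × %ΔP_y = 0.261 × (-21%) = -5.5%.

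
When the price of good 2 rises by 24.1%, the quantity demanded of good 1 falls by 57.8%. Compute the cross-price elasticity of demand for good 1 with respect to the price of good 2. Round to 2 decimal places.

-2.40

ε = (%ΔQ of good 1) / (%ΔP of good 2) = (-57.8%) / (24.1%) ≈ -2.40.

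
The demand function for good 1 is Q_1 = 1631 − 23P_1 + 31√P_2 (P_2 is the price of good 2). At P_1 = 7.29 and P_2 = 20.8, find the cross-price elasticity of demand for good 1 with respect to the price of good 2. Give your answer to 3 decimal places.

0.044

At P_1 = 7.29 and P_2 = 20.8: Q_1 = 1604.712.
∂Q_1/∂P_2 = 31/(2√P_2) = 31/(2√20.8) = 3.3986.
ε = (∂Q_1/∂P_2)(P_2/Q_1) = 3.3986 × (20.8/1604.712) ≈ 0.044.
ε > 0: substitutes.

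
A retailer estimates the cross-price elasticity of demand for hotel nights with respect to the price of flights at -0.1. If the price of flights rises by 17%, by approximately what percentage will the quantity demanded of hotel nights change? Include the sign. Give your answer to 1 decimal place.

%ΔQ ≈ ε × %ΔP of flights = -0.1 × (17%) = -1.7%.
Demand for hotel nights falls by about 1.7%.

-1.7%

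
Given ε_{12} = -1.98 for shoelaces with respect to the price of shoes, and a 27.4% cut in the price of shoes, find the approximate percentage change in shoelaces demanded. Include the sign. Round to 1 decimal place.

%ΔQ ≈ ε × %ΔP of shoes = -1.98 × (-27.4%) = 54.3%.

54.3%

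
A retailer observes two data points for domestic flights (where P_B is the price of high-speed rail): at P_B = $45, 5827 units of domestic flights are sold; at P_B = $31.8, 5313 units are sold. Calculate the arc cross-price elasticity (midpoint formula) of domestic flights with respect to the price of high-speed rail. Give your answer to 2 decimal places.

0.27

ΔQ_A = 5313 − 5827 = -514; ΔP_B = 31.8 − 45 = -13.2.
Midpoints: Q̄_A = 5570.0, P̄_B = 38.40.
ε = (ΔQ_A/Q̄_A)/(ΔP_B/P̄_B) = (-514/5570.0)/(-13.2/38.40) ≈ 0.27.
ε > 0: domestic flights and high-speed rail are substitutes.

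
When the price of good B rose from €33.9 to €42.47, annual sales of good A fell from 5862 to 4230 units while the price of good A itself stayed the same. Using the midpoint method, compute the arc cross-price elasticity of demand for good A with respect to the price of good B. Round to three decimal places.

-1.441

ΔQ_A = 4230 − 5862 = -1632; ΔP_B = 42.47 − 33.9 = 8.57.
Midpoints: Q̄_A = 5046.0, P̄_B = 38.19.
ε = (ΔQ_A/Q̄_A)/(ΔP_B/P̄_B) = (-1632/5046.0)/(8.57/38.19) ≈ -1.441.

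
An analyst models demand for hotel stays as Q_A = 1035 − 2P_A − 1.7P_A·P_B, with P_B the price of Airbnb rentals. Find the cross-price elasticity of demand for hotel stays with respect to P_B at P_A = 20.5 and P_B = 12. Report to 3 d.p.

-0.726

At P_A = 20.5 and P_B = 12: Q_A = 575.8.
∂Q_A/∂P_B = -1.7P_A = -1.7(20.5) = -34.8500.
ε = (∂Q_A/∂P_B)(P_B/Q_A) = -34.8500 × (12/575.8) ≈ -0.726.
ε < 0: complements.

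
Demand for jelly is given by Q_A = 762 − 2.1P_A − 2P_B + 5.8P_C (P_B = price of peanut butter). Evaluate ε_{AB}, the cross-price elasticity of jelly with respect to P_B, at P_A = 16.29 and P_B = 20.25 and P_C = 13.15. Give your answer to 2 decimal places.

-0.05

At P_A = 16.29 and P_B = 20.25 and P_C = 13.15: Q_A = 763.561.
∂Q_A/∂P_B = -2.
ε = (∂Q_A/∂P_B)(P_B/Q_A) = -2 × (20.25/763.561) ≈ -0.05.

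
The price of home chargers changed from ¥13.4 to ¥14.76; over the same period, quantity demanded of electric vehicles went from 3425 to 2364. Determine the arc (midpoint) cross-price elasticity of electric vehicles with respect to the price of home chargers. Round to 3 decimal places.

-3.795

ΔQ_A = 2364 − 3425 = -1061; ΔP_B = 14.76 − 13.4 = 1.36.
Midpoints: Q̄_A = 2894.5, P̄_B = 14.08.
ε = (ΔQ_A/Q̄_A)/(ΔP_B/P̄_B) = (-1061/2894.5)/(1.36/14.08) ≈ -3.795.
ε < 0: electric vehicles and home chargers are complements.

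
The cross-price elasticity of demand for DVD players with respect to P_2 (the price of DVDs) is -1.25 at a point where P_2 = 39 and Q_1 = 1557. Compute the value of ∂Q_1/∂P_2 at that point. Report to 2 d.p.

-49.90

ε = (∂Q_1/∂P_2)·(P_2/Q_1) ⇒ ∂Q_1/∂P_2 = ε·Q_1/P_2 = -1.25 × 1557/39 ≈ -49.90.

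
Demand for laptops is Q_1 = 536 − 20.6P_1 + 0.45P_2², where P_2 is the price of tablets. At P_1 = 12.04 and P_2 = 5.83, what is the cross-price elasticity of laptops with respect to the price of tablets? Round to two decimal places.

At P_1 = 12.04 and P_2 = 5.83: Q_1 = 303.271.
∂Q_1/∂P_2 = 0.9P_2 = 0.9(5.83) = 5.2470.
ε = (∂Q_1/∂P_2)(P_2/Q_1) = 5.2470 × (5.83/303.271) ≈ 0.10.

0.10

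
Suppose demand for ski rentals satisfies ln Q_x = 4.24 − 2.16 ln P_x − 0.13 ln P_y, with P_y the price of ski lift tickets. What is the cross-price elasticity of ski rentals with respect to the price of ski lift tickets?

In a log-linear (constant-elasticity) demand function, the coefficient on ln P_y is the cross-price elasticity.
ε = -0.13. Negative, so ski rentals and ski lift tickets are complements.

-0.13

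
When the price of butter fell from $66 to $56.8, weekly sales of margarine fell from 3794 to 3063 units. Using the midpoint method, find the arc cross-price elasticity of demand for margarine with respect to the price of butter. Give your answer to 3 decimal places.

ΔQ_A = 3063 − 3794 = -731; ΔP_B = 56.8 − 66 = -9.2.
Midpoints: Q̄_A = 3428.5, P̄_B = 61.40.
ε = (ΔQ_A/Q̄_A)/(ΔP_B/P̄_B) = (-731/3428.5)/(-9.2/61.40) ≈ 1.423.
ε > 0: margarine and butter are substitutes.

1.423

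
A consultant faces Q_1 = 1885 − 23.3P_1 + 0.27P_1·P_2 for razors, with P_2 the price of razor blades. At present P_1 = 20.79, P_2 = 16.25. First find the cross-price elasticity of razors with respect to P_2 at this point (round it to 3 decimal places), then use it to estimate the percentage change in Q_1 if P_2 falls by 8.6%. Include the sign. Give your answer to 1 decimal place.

-0.5%

At P_1 = 20.79, P_2 = 16.25: Q_1 = 1491.809.
∂Q_1/∂P_2 = 0.27P_1 = 5.6133.
ε = (∂Q_1/∂P_2)(P_2/Q_1) = 5.6133 × 16.25/1491.809 ≈ 0.061.
%ΔQ_1 ≈ ε × %ΔP_2 = 0.061 × (-8.6%) = -0.5%.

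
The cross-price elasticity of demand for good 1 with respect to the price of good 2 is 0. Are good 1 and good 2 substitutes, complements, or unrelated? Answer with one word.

unrelated

ε = 0: demand for good 1 does not respond to good 2's price; the goods are unrelated.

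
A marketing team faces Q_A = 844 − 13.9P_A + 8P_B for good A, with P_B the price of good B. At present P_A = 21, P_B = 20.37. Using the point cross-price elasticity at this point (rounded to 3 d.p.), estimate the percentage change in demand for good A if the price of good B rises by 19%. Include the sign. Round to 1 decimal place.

4.3%

At P_A = 21, P_B = 20.37: Q_A = 715.06.
∂Q_A/∂P_B = 8.
ε = (∂Q_A/∂P_B)(P_B/Q_A) = 8.0000 × 20.37/715.06 ≈ 0.228.
%ΔQ_A ≈ ε × %ΔP_B = 0.228 × (19%) = 4.3%.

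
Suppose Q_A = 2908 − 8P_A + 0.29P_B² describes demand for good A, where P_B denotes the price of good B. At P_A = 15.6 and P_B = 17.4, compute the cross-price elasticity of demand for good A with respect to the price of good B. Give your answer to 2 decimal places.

0.06

At P_A = 15.6 and P_B = 17.4: Q_A = 2871.000.
∂Q_A/∂P_B = 0.58P_B = 0.58(17.4) = 10.0920.
ε = (∂Q_A/∂P_B)(P_B/Q_A) = 10.0920 × (17.4/2871.000) ≈ 0.06.
ε > 0: substitutes.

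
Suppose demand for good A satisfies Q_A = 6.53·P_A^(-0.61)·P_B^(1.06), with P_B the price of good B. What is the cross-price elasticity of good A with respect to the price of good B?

In a log-linear (constant-elasticity) demand function, the coefficient on the exponent of P_B is the cross-price elasticity.
ε = 1.06. Positive, so good A and good B are substitutes.

1.06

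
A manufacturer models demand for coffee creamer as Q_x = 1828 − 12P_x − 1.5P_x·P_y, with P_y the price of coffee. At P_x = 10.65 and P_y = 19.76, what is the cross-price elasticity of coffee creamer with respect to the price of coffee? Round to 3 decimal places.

At P_x = 10.65 and P_y = 19.76: Q_x = 1384.534.
∂Q_x/∂P_y = -1.5P_x = -1.5(10.65) = -15.9750.
ε = (∂Q_x/∂P_y)(P_y/Q_x) = -15.9750 × (19.76/1384.534) ≈ -0.228.
ε < 0: complements.

-0.228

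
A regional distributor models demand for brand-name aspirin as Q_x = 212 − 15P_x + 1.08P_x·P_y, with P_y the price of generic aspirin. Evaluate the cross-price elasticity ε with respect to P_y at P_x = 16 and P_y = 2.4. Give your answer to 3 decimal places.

At P_x = 16 and P_y = 2.4: Q_x = 13.472.
∂Q_x/∂P_y = 1.08P_x = 1.08(16) = 17.2800.
ε = (∂Q_x/∂P_y)(P_y/Q_x) = 17.2800 × (2.4/13.472) ≈ 3.078.
ε > 0: substitutes.

3.078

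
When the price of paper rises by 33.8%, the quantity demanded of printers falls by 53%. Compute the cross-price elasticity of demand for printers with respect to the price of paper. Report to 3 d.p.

-1.568

ε = (%ΔQ of printers) / (%ΔP of paper) = (-53%) / (33.8%) ≈ -1.568.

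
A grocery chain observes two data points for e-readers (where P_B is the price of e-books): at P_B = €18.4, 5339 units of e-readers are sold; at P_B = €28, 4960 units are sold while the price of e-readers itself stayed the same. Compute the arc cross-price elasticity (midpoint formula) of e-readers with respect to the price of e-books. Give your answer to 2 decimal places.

-0.18

ΔQ_A = 4960 − 5339 = -379; ΔP_B = 28 − 18.4 = 9.6.
Midpoints: Q̄_A = 5149.5, P̄_B = 23.20.
ε = (ΔQ_A/Q̄_A)/(ΔP_B/P̄_B) = (-379/5149.5)/(9.6/23.20) ≈ -0.18.
ε < 0: e-readers and e-books are complements.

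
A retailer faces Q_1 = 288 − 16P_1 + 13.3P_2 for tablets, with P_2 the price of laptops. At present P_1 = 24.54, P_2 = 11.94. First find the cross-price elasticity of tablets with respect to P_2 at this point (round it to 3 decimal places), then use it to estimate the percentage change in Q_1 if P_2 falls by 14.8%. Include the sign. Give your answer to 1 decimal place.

-43.4%

At P_1 = 24.54, P_2 = 11.94: Q_1 = 54.162.
∂Q_1/∂P_2 = 13.3.
ε = (∂Q_1/∂P_2)(P_2/Q_1) = 13.3000 × 11.94/54.162 ≈ 2.932.
%ΔQ_1 ≈ ε × %ΔP_2 = 2.932 × (-14.8%) = -43.4%.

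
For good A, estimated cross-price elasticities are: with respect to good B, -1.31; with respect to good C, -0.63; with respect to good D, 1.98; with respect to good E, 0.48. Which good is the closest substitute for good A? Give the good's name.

good D

Substitutes have ε > 0. Among the positive values, 1.98 (good D) is largest.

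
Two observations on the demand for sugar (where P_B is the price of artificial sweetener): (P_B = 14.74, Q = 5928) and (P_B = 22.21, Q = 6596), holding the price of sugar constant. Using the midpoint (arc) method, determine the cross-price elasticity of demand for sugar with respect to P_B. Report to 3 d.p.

ΔQ_A = 6596 − 5928 = 668; ΔP_B = 22.21 − 14.74 = 7.47.
Midpoints: Q̄_A = 6262.0, P̄_B = 18.48.
ε = (ΔQ_A/Q̄_A)/(ΔP_B/P̄_B) = (668/6262.0)/(7.47/18.48) ≈ 0.264.

0.264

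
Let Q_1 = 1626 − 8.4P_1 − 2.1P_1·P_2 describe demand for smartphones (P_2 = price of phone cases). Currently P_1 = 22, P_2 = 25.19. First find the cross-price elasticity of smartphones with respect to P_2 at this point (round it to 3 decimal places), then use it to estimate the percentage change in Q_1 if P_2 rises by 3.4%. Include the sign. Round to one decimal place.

At P_1 = 22, P_2 = 25.19: Q_1 = 277.422.
∂Q_1/∂P_2 = -2.1P_1 = -46.2000.
ε = (∂Q_1/∂P_2)(P_2/Q_1) = -46.2000 × 25.19/277.422 ≈ -4.195.
%ΔQ_1 ≈ ε × %ΔP_2 = -4.195 × (3.4%) = -14.3%.

-14.3%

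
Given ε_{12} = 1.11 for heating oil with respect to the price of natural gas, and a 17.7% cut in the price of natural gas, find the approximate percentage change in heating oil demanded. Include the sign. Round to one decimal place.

-19.6%

%ΔQ ≈ ε × %ΔP of natural gas = 1.11 × (-17.7%) = -19.6%.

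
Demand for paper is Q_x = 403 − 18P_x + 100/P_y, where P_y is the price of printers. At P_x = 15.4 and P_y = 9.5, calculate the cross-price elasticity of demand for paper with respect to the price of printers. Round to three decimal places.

-0.077

At P_x = 15.4 and P_y = 9.5: Q_x = 136.326.
∂Q_x/∂P_y = −100/P_y² = -1.1080.
ε = (∂Q_x/∂P_y)(P_y/Q_x) = -1.1080 × (9.5/136.326) ≈ -0.077.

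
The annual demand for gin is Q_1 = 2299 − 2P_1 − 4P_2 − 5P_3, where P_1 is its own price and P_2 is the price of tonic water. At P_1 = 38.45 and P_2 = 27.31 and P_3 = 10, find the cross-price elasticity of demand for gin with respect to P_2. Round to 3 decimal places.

-0.053

At P_1 = 38.45 and P_2 = 27.31 and P_3 = 10: Q_1 = 2062.86.
∂Q_1/∂P_2 = -4.
ε = (∂Q_1/∂P_2)(P_2/Q_1) = -4 × (27.31/2062.86) ≈ -0.053.
Since ε < 0, gin and tonic water are complements.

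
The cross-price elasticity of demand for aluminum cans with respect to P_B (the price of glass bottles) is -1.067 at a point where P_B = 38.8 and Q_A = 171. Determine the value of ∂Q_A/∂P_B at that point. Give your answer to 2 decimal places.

-4.70

ε = (∂Q_A/∂P_B)·(P_B/Q_A) ⇒ ∂Q_A/∂P_B = ε·Q_A/P_B = -1.067 × 171/38.8 ≈ -4.70.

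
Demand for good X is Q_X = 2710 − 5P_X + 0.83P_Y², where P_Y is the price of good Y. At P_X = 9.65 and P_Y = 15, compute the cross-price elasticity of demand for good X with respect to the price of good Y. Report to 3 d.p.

At P_X = 9.65 and P_Y = 15: Q_X = 2848.5.
∂Q_X/∂P_Y = 1.66P_Y = 1.66(15) = 24.9000.
ε = (∂Q_X/∂P_Y)(P_Y/Q_X) = 24.9000 × (15/2848.5) ≈ 0.131.
ε > 0: substitutes.

0.131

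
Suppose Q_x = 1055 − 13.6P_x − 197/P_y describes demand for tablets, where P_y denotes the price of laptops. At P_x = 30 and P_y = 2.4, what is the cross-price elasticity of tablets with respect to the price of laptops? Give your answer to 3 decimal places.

0.145

At P_x = 30 and P_y = 2.4: Q_x = 564.917.
∂Q_x/∂P_y = 197/P_y² = 34.2014.
ε = (∂Q_x/∂P_y)(P_y/Q_x) = 34.2014 × (2.4/564.917) ≈ 0.145.
ε > 0: substitutes.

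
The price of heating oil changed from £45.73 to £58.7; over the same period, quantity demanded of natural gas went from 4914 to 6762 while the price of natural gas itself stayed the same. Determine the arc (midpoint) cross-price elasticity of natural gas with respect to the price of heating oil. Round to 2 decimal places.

ΔQ_A = 6762 − 4914 = 1848; ΔP_B = 58.7 − 45.73 = 12.97.
Midpoints: Q̄_A = 5838.0, P̄_B = 52.22.
ε = (ΔQ_A/Q̄_A)/(ΔP_B/P̄_B) = (1848/5838.0)/(12.97/52.22) ≈ 1.27.

1.27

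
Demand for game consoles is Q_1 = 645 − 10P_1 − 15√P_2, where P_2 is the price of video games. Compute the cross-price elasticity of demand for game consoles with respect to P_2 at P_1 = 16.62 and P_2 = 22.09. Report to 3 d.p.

-0.086

At P_1 = 16.62 and P_2 = 22.09: Q_1 = 408.3.
∂Q_1/∂P_2 = -15/(2√P_2) = -15/(2√22.09) = -1.5957.
ε = (∂Q_1/∂P_2)(P_2/Q_1) = -1.5957 × (22.09/408.3) ≈ -0.086.
ε < 0: complements.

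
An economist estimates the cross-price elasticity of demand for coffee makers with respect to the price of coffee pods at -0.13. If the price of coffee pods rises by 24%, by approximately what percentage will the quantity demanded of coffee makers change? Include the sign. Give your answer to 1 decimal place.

-3.1%

%ΔQ ≈ ε × %ΔP of coffee pods = -0.13 × (24%) = -3.1%.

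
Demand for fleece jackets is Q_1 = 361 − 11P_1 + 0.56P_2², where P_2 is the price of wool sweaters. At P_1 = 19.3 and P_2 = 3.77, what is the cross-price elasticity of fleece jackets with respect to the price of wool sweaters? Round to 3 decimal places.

0.102

At P_1 = 19.3 and P_2 = 3.77: Q_1 = 156.659.
∂Q_1/∂P_2 = 1.12P_2 = 1.12(3.77) = 4.2224.
ε = (∂Q_1/∂P_2)(P_2/Q_1) = 4.2224 × (3.77/156.659) ≈ 0.102.
ε > 0: substitutes.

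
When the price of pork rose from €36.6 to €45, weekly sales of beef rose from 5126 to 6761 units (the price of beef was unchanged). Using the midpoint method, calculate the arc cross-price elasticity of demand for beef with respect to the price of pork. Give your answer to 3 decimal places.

ΔQ_A = 6761 − 5126 = 1635; ΔP_B = 45 − 36.6 = 8.4.
Midpoints: Q̄_A = 5943.5, P̄_B = 40.80.
ε = (ΔQ_A/Q̄_A)/(ΔP_B/P̄_B) = (1635/5943.5)/(8.4/40.80) ≈ 1.336.

1.336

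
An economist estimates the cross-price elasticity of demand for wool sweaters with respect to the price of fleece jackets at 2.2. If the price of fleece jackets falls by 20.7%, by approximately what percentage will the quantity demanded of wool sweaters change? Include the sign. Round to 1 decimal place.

-45.5%

%ΔQ ≈ ε × %ΔP of fleece jackets = 2.2 × (-20.7%) = -45.5%.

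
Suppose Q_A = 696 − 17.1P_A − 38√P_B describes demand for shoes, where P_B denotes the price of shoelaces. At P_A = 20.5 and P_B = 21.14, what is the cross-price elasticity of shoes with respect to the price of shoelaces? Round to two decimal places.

-0.51

At P_A = 20.5 and P_B = 21.14: Q_A = 170.733.
∂Q_A/∂P_B = -38/(2√P_B) = -38/(2√21.14) = -4.1324.
ε = (∂Q_A/∂P_B)(P_B/Q_A) = -4.1324 × (21.14/170.733) ≈ -0.51.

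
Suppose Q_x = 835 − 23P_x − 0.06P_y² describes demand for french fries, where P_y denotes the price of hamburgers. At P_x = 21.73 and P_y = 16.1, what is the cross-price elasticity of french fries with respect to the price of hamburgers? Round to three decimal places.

At P_x = 21.73 and P_y = 16.1: Q_x = 319.657.
∂Q_x/∂P_y = -0.12P_y = -0.12(16.1) = -1.9320.
ε = (∂Q_x/∂P_y)(P_y/Q_x) = -1.9320 × (16.1/319.657) ≈ -0.097.

-0.097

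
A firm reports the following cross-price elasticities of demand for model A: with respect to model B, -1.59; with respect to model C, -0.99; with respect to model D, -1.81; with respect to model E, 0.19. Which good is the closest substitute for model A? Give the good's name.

model E

Substitutes have ε > 0. Among the positive values, 0.19 (model E) is largest.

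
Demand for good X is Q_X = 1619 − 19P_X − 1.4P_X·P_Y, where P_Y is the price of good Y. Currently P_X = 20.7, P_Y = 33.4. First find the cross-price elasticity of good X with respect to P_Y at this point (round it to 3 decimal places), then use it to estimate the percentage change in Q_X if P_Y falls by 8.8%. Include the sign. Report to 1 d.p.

33.0%

At P_X = 20.7, P_Y = 33.4: Q_X = 257.768.
∂Q_X/∂P_Y = -1.4P_X = -28.9800.
ε = (∂Q_X/∂P_Y)(P_Y/Q_X) = -28.9800 × 33.4/257.768 ≈ -3.755.
%ΔQ_X ≈ ε × %ΔP_Y = -3.755 × (-8.8%) = 33.0%.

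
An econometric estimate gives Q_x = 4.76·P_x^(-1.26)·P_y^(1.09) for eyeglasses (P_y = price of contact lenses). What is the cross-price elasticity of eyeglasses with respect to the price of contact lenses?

In a log-linear (constant-elasticity) demand function, the coefficient on the exponent of P_y is the cross-price elasticity.
ε = 1.09. Positive, so eyeglasses and contact lenses are substitutes.

1.09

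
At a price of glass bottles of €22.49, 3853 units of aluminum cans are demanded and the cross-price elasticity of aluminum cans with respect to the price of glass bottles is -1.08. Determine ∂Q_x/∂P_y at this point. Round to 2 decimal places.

-185.03

ε = (∂Q_x/∂P_y)·(P_y/Q_x) ⇒ ∂Q_x/∂P_y = ε·Q_x/P_y = -1.08 × 3853/22.49 ≈ -185.03.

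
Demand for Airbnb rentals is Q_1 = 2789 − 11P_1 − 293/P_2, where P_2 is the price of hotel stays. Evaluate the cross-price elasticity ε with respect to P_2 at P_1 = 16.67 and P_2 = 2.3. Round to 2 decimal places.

At P_1 = 16.67 and P_2 = 2.3: Q_1 = 2478.239.
∂Q_1/∂P_2 = 293/P_2² = 55.3875.
ε = (∂Q_1/∂P_2)(P_2/Q_1) = 55.3875 × (2.3/2478.239) ≈ 0.05.

0.05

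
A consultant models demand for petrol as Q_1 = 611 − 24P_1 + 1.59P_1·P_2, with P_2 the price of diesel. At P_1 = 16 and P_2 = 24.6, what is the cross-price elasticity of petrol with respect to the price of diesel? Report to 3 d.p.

0.734

At P_1 = 16 and P_2 = 24.6: Q_1 = 852.824.
∂Q_1/∂P_2 = 1.59P_1 = 1.59(16) = 25.4400.
ε = (∂Q_1/∂P_2)(P_2/Q_1) = 25.4400 × (24.6/852.824) ≈ 0.734.
ε > 0: substitutes.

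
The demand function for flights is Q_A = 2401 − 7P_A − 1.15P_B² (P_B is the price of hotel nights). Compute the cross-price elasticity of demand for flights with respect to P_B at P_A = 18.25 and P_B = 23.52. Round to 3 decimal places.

At P_A = 18.25 and P_B = 23.52: Q_A = 1637.081.
∂Q_A/∂P_B = -2.3P_B = -2.3(23.52) = -54.0960.
ε = (∂Q_A/∂P_B)(P_B/Q_A) = -54.0960 × (23.52/1637.081) ≈ -0.777.
ε < 0: complements.

-0.777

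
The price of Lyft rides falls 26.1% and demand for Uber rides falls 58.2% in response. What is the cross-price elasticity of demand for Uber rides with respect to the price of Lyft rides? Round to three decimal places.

2.230

ε = (%ΔQ of Uber rides) / (%ΔP of Lyft rides) = (-58.2%) / (-26.1%) ≈ 2.230.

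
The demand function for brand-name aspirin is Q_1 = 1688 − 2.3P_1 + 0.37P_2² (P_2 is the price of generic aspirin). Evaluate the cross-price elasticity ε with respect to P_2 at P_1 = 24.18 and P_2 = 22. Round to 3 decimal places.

At P_1 = 24.18 and P_2 = 22: Q_1 = 1811.466.
∂Q_1/∂P_2 = 0.74P_2 = 0.74(22) = 16.2800.
ε = (∂Q_1/∂P_2)(P_2/Q_1) = 16.2800 × (22/1811.466) ≈ 0.198.
ε > 0: substitutes.

0.198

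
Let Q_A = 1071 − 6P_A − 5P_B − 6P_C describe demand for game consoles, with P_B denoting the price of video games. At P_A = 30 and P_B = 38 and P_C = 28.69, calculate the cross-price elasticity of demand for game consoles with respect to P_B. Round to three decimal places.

At P_A = 30 and P_B = 38 and P_C = 28.69: Q_A = 528.86.
∂Q_A/∂P_B = -5.
ε = (∂Q_A/∂P_B)(P_B/Q_A) = -5 × (38/528.86) ≈ -0.359.

-0.359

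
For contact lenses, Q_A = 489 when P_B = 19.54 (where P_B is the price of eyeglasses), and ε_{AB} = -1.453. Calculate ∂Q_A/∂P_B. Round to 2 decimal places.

ε = (∂Q_A/∂P_B)·(P_B/Q_A) ⇒ ∂Q_A/∂P_B = ε·Q_A/P_B = -1.453 × 489/19.54 ≈ -36.36.

-36.36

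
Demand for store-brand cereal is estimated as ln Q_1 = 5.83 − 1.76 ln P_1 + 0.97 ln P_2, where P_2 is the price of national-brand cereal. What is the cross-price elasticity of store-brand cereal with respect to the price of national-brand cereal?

In a log-linear (constant-elasticity) demand function, the coefficient on ln P_2 is the cross-price elasticity.
ε = 0.97. Positive, so store-brand cereal and national-brand cereal are substitutes.

0.97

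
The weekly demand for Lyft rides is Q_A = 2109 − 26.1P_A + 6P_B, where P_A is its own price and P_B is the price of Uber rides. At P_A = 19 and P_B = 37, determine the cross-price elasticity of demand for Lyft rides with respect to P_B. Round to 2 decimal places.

0.12

At P_A = 19 and P_B = 37: Q_A = 1835.1.
∂Q_A/∂P_B = 6.
ε = (∂Q_A/∂P_B)(P_B/Q_A) = 6 × (37/1835.1) ≈ 0.12.
Since ε > 0, Lyft rides and Uber rides are substitutes.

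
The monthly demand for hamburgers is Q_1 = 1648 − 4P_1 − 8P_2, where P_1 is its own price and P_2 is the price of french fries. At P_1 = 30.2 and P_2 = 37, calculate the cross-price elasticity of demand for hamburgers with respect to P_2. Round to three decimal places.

-0.240

At P_1 = 30.2 and P_2 = 37: Q_1 = 1231.2.
∂Q_1/∂P_2 = -8.
ε = (∂Q_1/∂P_2)(P_2/Q_1) = -8 × (37/1231.2) ≈ -0.240.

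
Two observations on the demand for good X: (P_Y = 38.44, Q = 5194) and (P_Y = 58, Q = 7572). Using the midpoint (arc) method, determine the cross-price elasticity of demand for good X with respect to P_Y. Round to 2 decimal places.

ΔQ_X = 7572 − 5194 = 2378; ΔP_Y = 58 − 38.44 = 19.56.
Midpoints: Q̄_X = 6383.0, P̄_Y = 48.22.
ε = (ΔQ_X/Q̄_X)/(ΔP_Y/P̄_Y) = (2378/6383.0)/(19.56/48.22) ≈ 0.92.

0.92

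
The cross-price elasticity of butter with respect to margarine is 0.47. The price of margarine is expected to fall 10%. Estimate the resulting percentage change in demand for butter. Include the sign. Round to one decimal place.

-4.7%

%ΔQ ≈ ε × %ΔP of margarine = 0.47 × (-10%) = -4.7%.
Demand for butter falls by about 4.7%.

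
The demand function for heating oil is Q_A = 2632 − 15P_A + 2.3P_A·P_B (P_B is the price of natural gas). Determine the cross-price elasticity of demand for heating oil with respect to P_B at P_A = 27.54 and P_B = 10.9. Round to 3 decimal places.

0.237

At P_A = 27.54 and P_B = 10.9: Q_A = 2909.328.
∂Q_A/∂P_B = 2.3P_A = 2.3(27.54) = 63.3420.
ε = (∂Q_A/∂P_B)(P_B/Q_A) = 63.3420 × (10.9/2909.328) ≈ 0.237.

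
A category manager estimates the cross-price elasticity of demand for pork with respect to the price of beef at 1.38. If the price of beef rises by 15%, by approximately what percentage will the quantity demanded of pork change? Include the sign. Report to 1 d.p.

%ΔQ ≈ ε × %ΔP of beef = 1.38 × (15%) = 20.7%.
Demand for pork rises by about 20.7%.

20.7%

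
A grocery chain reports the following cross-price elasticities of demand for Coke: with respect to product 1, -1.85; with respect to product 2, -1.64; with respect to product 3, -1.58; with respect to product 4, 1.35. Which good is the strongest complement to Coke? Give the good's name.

Complements have ε < 0. The most negative value is -1.85 (product 1).

product 1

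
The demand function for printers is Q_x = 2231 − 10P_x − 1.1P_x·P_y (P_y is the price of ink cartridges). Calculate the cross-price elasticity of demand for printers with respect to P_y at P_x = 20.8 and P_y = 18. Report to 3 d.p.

-0.256

At P_x = 20.8 and P_y = 18: Q_x = 1611.16.
∂Q_x/∂P_y = -1.1P_x = -1.1(20.8) = -22.8800.
ε = (∂Q_x/∂P_y)(P_y/Q_x) = -22.8800 × (18/1611.16) ≈ -0.256.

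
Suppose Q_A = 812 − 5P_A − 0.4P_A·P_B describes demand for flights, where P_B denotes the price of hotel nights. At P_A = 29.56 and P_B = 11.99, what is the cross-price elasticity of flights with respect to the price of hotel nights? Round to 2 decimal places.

-0.27

At P_A = 29.56 and P_B = 11.99: Q_A = 522.430.
∂Q_A/∂P_B = -0.4P_A = -0.4(29.56) = -11.8240.
ε = (∂Q_A/∂P_B)(P_B/Q_A) = -11.8240 × (11.99/522.430) ≈ -0.27.
ε < 0: complements.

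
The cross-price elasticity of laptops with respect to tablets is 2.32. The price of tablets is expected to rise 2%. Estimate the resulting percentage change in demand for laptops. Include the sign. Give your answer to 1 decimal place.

4.6%

%ΔQ ≈ ε × %ΔP of tablets = 2.32 × (2%) = 4.6%.
Demand for laptops rises by about 4.6%.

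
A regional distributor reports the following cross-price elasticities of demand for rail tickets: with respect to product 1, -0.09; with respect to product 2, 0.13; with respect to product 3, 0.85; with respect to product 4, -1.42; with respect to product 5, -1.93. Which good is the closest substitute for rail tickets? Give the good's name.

product 3

Substitutes have ε > 0. Among the positive values, 0.85 (product 3) is largest.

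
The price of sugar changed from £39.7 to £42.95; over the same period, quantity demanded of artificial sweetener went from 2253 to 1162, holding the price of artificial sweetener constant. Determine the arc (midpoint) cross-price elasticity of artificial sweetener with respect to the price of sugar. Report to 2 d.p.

ΔQ_A = 1162 − 2253 = -1091; ΔP_B = 42.95 − 39.7 = 3.25.
Midpoints: Q̄_A = 1707.5, P̄_B = 41.33.
ε = (ΔQ_A/Q̄_A)/(ΔP_B/P̄_B) = (-1091/1707.5)/(3.25/41.33) ≈ -8.12.

-8.12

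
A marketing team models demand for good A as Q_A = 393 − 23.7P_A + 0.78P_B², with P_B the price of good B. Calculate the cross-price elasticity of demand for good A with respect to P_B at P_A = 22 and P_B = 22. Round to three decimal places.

3.031

At P_A = 22 and P_B = 22: Q_A = 249.12.
∂Q_A/∂P_B = 1.56P_B = 1.56(22) = 34.3200.
ε = (∂Q_A/∂P_B)(P_B/Q_A) = 34.3200 × (22/249.12) ≈ 3.031.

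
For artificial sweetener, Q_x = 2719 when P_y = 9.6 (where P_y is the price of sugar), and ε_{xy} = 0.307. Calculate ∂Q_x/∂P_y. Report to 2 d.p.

86.95

ε = (∂Q_x/∂P_y)·(P_y/Q_x) ⇒ ∂Q_x/∂P_y = ε·Q_x/P_y = 0.307 × 2719/9.6 ≈ 86.95.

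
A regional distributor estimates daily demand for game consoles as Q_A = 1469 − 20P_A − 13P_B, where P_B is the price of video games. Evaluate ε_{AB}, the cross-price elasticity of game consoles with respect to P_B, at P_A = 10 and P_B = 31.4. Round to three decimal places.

-0.474

At P_A = 10 and P_B = 31.4: Q_A = 860.8.
∂Q_A/∂P_B = -13.
ε = (∂Q_A/∂P_B)(P_B/Q_A) = -13 × (31.4/860.8) ≈ -0.474.
Since ε < 0, game consoles and video games are complements.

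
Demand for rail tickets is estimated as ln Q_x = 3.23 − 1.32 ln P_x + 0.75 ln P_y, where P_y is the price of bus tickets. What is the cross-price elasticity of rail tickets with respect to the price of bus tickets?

In a log-linear (constant-elasticity) demand function, the coefficient on ln P_y is the cross-price elasticity.
ε = 0.75. Positive, so rail tickets and bus tickets are substitutes.

0.75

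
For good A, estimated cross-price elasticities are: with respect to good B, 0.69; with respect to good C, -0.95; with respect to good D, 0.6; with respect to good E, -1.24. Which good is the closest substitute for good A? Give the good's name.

Substitutes have ε > 0. Among the positive values, 0.69 (good B) is largest.

good B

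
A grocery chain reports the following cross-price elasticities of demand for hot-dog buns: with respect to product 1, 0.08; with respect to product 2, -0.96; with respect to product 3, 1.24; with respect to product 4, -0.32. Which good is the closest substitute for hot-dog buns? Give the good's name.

product 3

Substitutes have ε > 0. Among the positive values, 1.24 (product 3) is largest.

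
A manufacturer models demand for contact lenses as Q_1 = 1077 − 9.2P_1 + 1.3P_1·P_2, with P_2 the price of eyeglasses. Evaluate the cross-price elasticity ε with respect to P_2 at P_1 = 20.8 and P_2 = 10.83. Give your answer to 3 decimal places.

0.248

At P_1 = 20.8 and P_2 = 10.83: Q_1 = 1178.483.
∂Q_1/∂P_2 = 1.3P_1 = 1.3(20.8) = 27.0400.
ε = (∂Q_1/∂P_2)(P_2/Q_1) = 27.0400 × (10.83/1178.483) ≈ 0.248.
ε > 0: substitutes.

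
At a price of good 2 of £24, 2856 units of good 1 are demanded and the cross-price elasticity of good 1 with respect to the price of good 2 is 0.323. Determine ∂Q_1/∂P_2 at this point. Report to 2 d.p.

38.44

ε = (∂Q_1/∂P_2)·(P_2/Q_1) ⇒ ∂Q_1/∂P_2 = ε·Q_1/P_2 = 0.323 × 2856/24 ≈ 38.44.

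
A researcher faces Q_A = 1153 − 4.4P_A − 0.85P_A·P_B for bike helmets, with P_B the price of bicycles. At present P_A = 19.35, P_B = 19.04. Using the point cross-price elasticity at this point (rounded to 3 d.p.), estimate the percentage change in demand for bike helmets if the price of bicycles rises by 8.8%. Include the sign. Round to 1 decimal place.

-3.7%

At P_A = 19.35, P_B = 19.04: Q_A = 754.700.
∂Q_A/∂P_B = -0.85P_A = -16.4475.
ε = (∂Q_A/∂P_B)(P_B/Q_A) = -16.4475 × 19.04/754.700 ≈ -0.415.
%ΔQ_A ≈ ε × %ΔP_B = -0.415 × (8.8%) = -3.7%.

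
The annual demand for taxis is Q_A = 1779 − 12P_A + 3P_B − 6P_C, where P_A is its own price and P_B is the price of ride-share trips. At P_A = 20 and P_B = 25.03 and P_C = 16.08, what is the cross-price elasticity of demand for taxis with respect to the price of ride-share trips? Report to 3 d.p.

0.049

At P_A = 20 and P_B = 25.03 and P_C = 16.08: Q_A = 1517.61.
∂Q_A/∂P_B = 3.
ε = (∂Q_A/∂P_B)(P_B/Q_A) = 3 × (25.03/1517.61) ≈ 0.049.
Since ε > 0, taxis and ride-share trips are substitutes.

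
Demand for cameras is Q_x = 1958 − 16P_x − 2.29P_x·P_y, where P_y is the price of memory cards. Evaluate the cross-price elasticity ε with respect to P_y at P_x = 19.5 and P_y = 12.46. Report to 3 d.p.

At P_x = 19.5 and P_y = 12.46: Q_x = 1089.599.
∂Q_x/∂P_y = -2.29P_x = -2.29(19.5) = -44.6550.
ε = (∂Q_x/∂P_y)(P_y/Q_x) = -44.6550 × (12.46/1089.599) ≈ -0.511.
ε < 0: complements.

-0.511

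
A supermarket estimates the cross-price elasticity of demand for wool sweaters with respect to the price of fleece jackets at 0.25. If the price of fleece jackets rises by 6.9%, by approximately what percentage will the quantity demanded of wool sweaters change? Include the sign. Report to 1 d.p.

1.7%

%ΔQ ≈ ε × %ΔP of fleece jackets = 0.25 × (6.9%) = 1.7%.
Demand for wool sweaters rises by about 1.7%.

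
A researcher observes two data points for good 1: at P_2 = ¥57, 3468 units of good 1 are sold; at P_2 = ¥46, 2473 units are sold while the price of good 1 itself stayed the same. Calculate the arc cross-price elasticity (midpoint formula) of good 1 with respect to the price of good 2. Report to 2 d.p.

1.57

ΔQ_1 = 2473 − 3468 = -995; ΔP_2 = 46 − 57 = -11.
Midpoints: Q̄_1 = 2970.5, P̄_2 = 51.50.
ε = (ΔQ_1/Q̄_1)/(ΔP_2/P̄_2) = (-995/2970.5)/(-11/51.50) ≈ 1.57.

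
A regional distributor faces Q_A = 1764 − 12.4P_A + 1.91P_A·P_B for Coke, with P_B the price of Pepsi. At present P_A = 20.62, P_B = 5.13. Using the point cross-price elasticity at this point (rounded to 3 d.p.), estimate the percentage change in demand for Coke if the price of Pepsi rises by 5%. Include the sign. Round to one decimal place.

0.6%

At P_A = 20.62, P_B = 5.13: Q_A = 1710.353.
∂Q_A/∂P_B = 1.91P_A = 39.3842.
ε = (∂Q_A/∂P_B)(P_B/Q_A) = 39.3842 × 5.13/1710.353 ≈ 0.118.
%ΔQ_A ≈ ε × %ΔP_B = 0.118 × (5%) = 0.6%.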